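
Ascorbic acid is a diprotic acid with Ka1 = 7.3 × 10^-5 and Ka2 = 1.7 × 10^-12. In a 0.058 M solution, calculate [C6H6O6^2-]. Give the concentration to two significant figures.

First ionization gives [H+] ≈ [HC6H6O6-] = 2.06 × 10^-3 M.
Second step: Ka2 = [H+][C6H6O6^2-]/[HC6H6O6-] ≈ [C6H6O6^2-] (since [H+] ≈ [HC6H6O6-]).
So [C6H6O6^2-] ≈ Ka2.

1.7 × 10^-12 M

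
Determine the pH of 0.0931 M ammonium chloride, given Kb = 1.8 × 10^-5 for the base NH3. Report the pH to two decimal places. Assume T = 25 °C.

NH4+ is the conjugate acid of the weak base NH3.
Ka = Kw/Kb = 1.0×10^-14 / 1.8 × 10^-5 = 5.56 × 10^-10
Let x = [H+] at equilibrium. Ka = x²/(0.0931 − x).
Assume x ≪ 0.0931: x ≈ √(5.56 × 10^-10 × 0.0931) = 7.19 × 10^-6 M
pH = −log(7.19 × 10^-6) = 5.14

pH = 5.14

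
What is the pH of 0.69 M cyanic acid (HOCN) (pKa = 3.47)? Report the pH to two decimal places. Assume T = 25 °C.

HOCN ⇌ OCN- + H+
Ka = 10^(−3.47) = 3.39 × 10^-4
Let x = [H+] at equilibrium. Ka = x²/(0.69 − x).
Neglecting x in the denominator: x = √(3.39 × 10^-4 × 0.69) = 1.53 × 10^-2 M
Check: 2.2% ionized — well under 5%, approximation valid.
pH = −log[H+] = −log(1.53 × 10^-2) = 1.82

pH = 1.82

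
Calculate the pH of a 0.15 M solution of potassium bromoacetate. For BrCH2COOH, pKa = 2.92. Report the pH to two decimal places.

pH = 8.05

BrCH2COO- is the conjugate base of the weak acid BrCH2COOH.
Ka = 10^(−2.92) = 1.20 × 10^-3
Kb = Kw/Ka = 1.0×10^-14 / 1.20 × 10^-3 = 8.33 × 10^-12
From the ICE table, Kb = [OH-]²/(0.15 − [OH-]) = 8.33 × 10^-12.
Neglecting [OH-] in the denominator: [OH-] = √(8.33 × 10^-12 × 0.15) = 1.12 × 10^-6 M
pOH = −log(1.12 × 10^-6) = 5.95; pH = 14.00 − 5.95 = 8.05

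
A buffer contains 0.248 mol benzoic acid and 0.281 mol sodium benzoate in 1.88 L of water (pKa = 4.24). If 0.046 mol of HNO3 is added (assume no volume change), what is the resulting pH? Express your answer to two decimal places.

pH = 4.14

After neutralization: n(C6H5COOH) = 0.294 mol, n(C6H5COO-) = 0.235 mol.
Henderson–Hasselbalch with mole ratio 0.235/0.294: pH = 4.24 + (-0.097)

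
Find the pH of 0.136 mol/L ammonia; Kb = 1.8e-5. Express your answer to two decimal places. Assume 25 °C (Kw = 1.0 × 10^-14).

NH3 + H2O ⇌ NH4+ + OH-
Kb = x²/(0.136 − x) = 1.8 × 10^-5
Assume x ≪ 0.136: x ≈ √(1.8 × 10^-5 × 0.136) = 1.56 × 10^-3 M
pOH = −log(1.56 × 10^-3) = 2.81; pH = 14.00 − 2.81 = 11.19

pH = 11.19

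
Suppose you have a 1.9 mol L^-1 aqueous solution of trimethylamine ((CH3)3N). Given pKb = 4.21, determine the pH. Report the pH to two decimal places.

pH = 12.03

(CH3)3N + H2O ⇌ (CH3)3NH+ + OH-
Kb = 10^(−4.21) = 6.17 × 10^-5
Let x = [OH-] at equilibrium. Kb = x²/(1.9 − x).
Since Kb ≪ C₀, x ≈ √(Kb·C₀) = 1.08 × 10^-2 M.
(x/C₀ = 0.57% < 5%, so the approximation holds.)
pOH = −log(1.08 × 10^-2) = 1.97; pH = 14.00 − 1.97 = 12.03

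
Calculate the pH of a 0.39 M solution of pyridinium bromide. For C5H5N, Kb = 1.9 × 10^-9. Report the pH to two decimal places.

C5H5NH+ is the conjugate acid of the weak base C5H5N.
Ka = Kw/Kb = 1.0×10^-14 / 1.9 × 10^-9 = 5.26 × 10^-6
From the ICE table, Ka = [H+]²/(0.39 − [H+]) = 5.26 × 10^-6.
Assume [H+] ≪ 0.39: [H+] ≈ √(5.26 × 10^-6 × 0.39) = 1.43 × 10^-3 M
Check: 0.37% ionized — well under 5%, approximation valid.
pH = −log(1.43 × 10^-3) = 2.84

pH = 2.84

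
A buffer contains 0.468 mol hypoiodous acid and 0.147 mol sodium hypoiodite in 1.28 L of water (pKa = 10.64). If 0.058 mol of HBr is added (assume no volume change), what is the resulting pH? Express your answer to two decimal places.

After neutralization: n(HOI) = 0.526 mol, n(OI-) = 0.089 mol.
pH = pKa + log([A⁻]/[HA]) = 10.64 + log(0.089/0.526) = 10.64 -0.772

pH = 9.87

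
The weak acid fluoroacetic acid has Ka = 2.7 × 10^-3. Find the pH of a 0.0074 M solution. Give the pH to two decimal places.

pH = 2.48

FCH2COOH ⇌ FCH2COO- + H+
Ka = [H+]²/(0.0074 − [H+]) = 2.7 × 10^-3
[H+] is not negligible relative to C₀; solve [H+]² + 0.0027·[H+] − 2e-05 = 0.
[H+] = (−Ka + √(Ka² + 4·Ka·C₀))/2 = 3.32 × 10^-3 M
pH = −log(3.32 × 10^-3) = 2.48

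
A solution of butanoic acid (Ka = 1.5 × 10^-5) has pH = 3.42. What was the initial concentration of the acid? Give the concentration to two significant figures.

C₀ = 1.0 × 10^-2 M

[H+] = 10^(-3.42) = 3.80 × 10^-4 M = x
Ka = x²/(C₀ − x) ⇒ C₀ = x + x²/Ka
C₀ = 3.80 × 10^-4 + (3.80 × 10^-4)²/(1.5 × 10^-5) = 1.00 × 10^-2 M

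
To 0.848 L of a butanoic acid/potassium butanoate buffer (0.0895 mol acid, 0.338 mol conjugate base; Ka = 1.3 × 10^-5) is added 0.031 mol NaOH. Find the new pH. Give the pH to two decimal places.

OH- converts CH3(CH2)2COOH to CH3(CH2)2COO-: CH3(CH2)2COOH → 0.0585 mol, CH3(CH2)2COO- → 0.369 mol.
pKa = −log(1.3 × 10^-5) = 4.886
pH = pKa + log([A⁻]/[HA]) = 4.886 + log(0.369/0.0585) = 4.886 +0.800

pH = 5.69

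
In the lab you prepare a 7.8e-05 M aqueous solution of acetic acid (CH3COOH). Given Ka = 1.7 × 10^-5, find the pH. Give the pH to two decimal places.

CH3COOH ⇌ CH3COO- + H+
Ka = [H+]²/(7.8e-05 − [H+]) = 1.7 × 10^-5
Here C₀/Ka ≈ 4.59, so the small-[H+] approximation fails. Use the quadratic:
[H+] = (−Ka + √(Ka² + 4·Ka·C₀))/2 = 2.89 × 10^-5 M
pH = −log(2.89 × 10^-5) = 4.54

pH = 4.54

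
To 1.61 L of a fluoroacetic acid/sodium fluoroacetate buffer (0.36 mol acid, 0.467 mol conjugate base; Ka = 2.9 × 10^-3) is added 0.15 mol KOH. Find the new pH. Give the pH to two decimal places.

OH- converts FCH2COOH to FCH2COO-: FCH2COOH → 0.21 mol, FCH2COO- → 0.617 mol.
pKa = −log(2.9 × 10^-3) = 2.538
Henderson–Hasselbalch with mole ratio 0.617/0.21: pH = 2.538 + (+0.468)

pH = 3.01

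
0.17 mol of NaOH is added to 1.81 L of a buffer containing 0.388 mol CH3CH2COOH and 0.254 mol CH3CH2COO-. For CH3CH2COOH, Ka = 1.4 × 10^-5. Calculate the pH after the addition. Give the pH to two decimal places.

pH = 5.14

After neutralization: n(CH3CH2COOH) = 0.218 mol, n(CH3CH2COO-) = 0.424 mol.
pKa = −log(1.4 × 10^-5) = 4.854
pH = pKa + log(n_CH3CH2COO-/n_CH3CH2COOH) = 4.854 + log(0.424/0.218) = 4.854 + (+0.289)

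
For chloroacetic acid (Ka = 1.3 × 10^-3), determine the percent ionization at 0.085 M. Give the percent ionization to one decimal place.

11.6%

ClCH2COOH ⇌ ClCH2COO- + H+; let x = [H+] at equilibrium.
Ka = x²/(C₀ − x); solving the quadratic gives x = 9.88 × 10^-3 M.
% ionization = x/C₀ × 100% = 9.88 × 10^-3/0.085 × 100% = 11.6%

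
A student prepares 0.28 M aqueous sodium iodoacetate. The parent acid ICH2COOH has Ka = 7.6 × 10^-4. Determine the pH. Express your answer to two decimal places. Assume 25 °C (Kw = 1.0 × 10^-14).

ICH2COO- is the conjugate base of the weak acid ICH2COOH.
Kb = Kw/Ka = 1.0×10^-14 / 7.6 × 10^-4 = 1.32 × 10^-11
Kb = [OH-]²/(0.28 − [OH-]) = 1.32 × 10^-11
Since Kb ≪ C₀, [OH-] ≈ √(Kb·C₀) = 1.92 × 10^-6 M.
pOH = 5.72, so pH = 14.00 − pOH = 8.28

pH = 8.28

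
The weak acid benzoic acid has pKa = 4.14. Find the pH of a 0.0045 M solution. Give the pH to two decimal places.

C6H5COOH ⇌ C6H5COO- + H+
Ka = 10^(−4.14) = 7.24 × 10^-5
From the ICE table, Ka = [H+]²/(0.0045 − [H+]) = 7.24 × 10^-5.
The 5% rule fails; solving [H+]² + Ka·[H+] − Ka·C₀ = 0 exactly:
[H+] = (−Ka + √(Ka² + 4·Ka·C₀))/2 = 5.36 × 10^-4 M
pH = −log[H+] = −log(5.36 × 10^-4) = 3.27

pH = 3.27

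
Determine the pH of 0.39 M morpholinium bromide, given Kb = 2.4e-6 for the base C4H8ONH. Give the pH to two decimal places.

pH = 4.39

C4H8ONH2+ is the conjugate acid of the weak base C4H8ONH.
Ka = Kw/Kb = 1.0×10^-14 / 2.4 × 10^-6 = 4.17 × 10^-9
Ka = [H+]²/(0.39 − [H+]) = 4.17 × 10^-9
Assume [H+] ≪ 0.39: [H+] ≈ √(4.17 × 10^-9 × 0.39) = 4.03 × 10^-5 M
pH = −log(4.03 × 10^-5) = 4.39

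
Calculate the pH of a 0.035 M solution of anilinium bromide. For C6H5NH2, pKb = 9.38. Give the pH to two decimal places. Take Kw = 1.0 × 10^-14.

C6H5NH3+ is the conjugate acid of the weak base C6H5NH2.
Kb = 10^(−9.38) = 4.17 × 10^-10
Ka = Kw/Kb = 1.0×10^-14 / 4.17 × 10^-10 = 2.40 × 10^-5
From the ICE table, Ka = x²/(0.035 − x) = 2.40 × 10^-5.
Neglecting x in the denominator: x = √(2.40 × 10^-5 × 0.035) = 9.17 × 10^-4 M
pH = −log(9.17 × 10^-4) = 3.04

pH = 3.04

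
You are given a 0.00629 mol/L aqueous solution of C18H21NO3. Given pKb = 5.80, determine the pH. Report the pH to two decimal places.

pH = 10.00

C18H21NO3 + H2O ⇌ C18H22NO3+ + OH-
Kb = 10^(−5.80) = 1.58 × 10^-6
Let x = [OH-] at equilibrium. Kb = x²/(0.00629 − x).
Neglecting x in the denominator: x = √(1.58 × 10^-6 × 0.00629) = 9.97 × 10^-5 M
pOH = 4.00, so pH = 14.00 − pOH = 10.00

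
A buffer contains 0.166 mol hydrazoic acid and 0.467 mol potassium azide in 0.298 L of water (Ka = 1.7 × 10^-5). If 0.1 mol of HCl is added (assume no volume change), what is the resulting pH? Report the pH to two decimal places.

pH = 4.91

Added H+ converts N3- to HN3: HN3 → 0.266 mol, N3- → 0.367 mol.
pKa = −log(1.7 × 10^-5) = 4.770
pH = pKa + log(n_N3-/n_HN3) = 4.770 + log(0.367/0.266) = 4.770 + (+0.140)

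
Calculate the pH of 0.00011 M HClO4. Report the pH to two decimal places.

pH = 3.96

HClO4 is a strong acid and dissociates completely, so [H+] = 0.00011 M.
pH = -log(0.00011) = 3.96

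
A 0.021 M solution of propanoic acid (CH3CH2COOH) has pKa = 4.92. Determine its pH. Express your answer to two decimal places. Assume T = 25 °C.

CH3CH2COOH ⇌ CH3CH2COO- + H+
Ka = 10^(−4.92) = 1.20 × 10^-5
Ka = [H+]²/(0.021 − [H+]) = 1.20 × 10^-5
Since Ka ≪ C₀, [H+] ≈ √(Ka·C₀) = 5.02 × 10^-4 M.
pH = −log(5.02 × 10^-4) = 3.30

pH = 3.30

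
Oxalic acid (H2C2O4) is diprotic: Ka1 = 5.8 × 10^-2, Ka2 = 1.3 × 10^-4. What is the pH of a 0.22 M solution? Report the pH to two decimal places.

Since Ka1 ≫ Ka2, the first ionization dominates [H+].
Ka1 = x²/(0.22 − x) = 5.8 × 10^-2
Solving the quadratic: x = (−Ka1 + √(Ka1² + 4·Ka1·C₀))/2 = 8.76 × 10^-2 M
pH = −log(8.76 × 10^-2) = 1.06

pH = 1.06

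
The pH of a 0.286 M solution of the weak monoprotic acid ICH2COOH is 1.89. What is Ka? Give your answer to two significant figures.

Ka = 6.1 × 10^-4

[H+] = 10^(-1.89) = 1.29 × 10^-2 M
At equilibrium [HA] = 0.286 − 1.29 × 10^-2 = 2.73 × 10^-1 M
Ka = [H+][A-]/[HA] = (1.29 × 10^-2)² / 2.73 × 10^-1 = 6.1 × 10^-4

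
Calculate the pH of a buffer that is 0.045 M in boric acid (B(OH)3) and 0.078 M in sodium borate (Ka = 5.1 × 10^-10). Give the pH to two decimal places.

pKa = −log(5.1 × 10^-10) = 9.292
Henderson–Hasselbalch: pH = pKa + log([B(OH)4-]/[B(OH)3]) = 9.292 + log(0.078/0.045)
pH = 9.292 + (+0.239) = 9.53

pH = 9.53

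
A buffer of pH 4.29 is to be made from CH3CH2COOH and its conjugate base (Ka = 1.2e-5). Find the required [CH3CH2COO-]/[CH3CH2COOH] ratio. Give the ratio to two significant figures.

pKa = -log(1.2 × 10^-5) = 4.921
pH = pKa + log(r) ⇒ log(r) = 4.29 − 4.921 = -0.631
r = [CH3CH2COO-]/[CH3CH2COOH] = 10^(-0.631) = 0.234

ratio = 0.23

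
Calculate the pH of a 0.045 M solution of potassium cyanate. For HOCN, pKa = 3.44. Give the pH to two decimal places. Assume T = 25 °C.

pH = 8.05

OCN- is the conjugate base of the weak acid HOCN.
Ka = 10^(−3.44) = 3.63 × 10^-4
Kb = Kw/Ka = 1.0×10^-14 / 3.63 × 10^-4 = 2.75 × 10^-11
Kb = [OH-]²/(0.045 − [OH-]) = 2.75 × 10^-11
Since Kb ≪ C₀, [OH-] ≈ √(Kb·C₀) = 1.11 × 10^-6 M.
pOH = 5.95, so pH = 14.00 − pOH = 8.05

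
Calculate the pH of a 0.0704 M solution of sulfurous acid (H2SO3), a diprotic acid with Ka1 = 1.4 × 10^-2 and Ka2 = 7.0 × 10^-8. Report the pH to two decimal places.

pH = 1.60

Ka1 ≫ Ka2, so treat the first dissociation as the only significant source of H+.
Ka1 = x²/(0.0704 − x) = 1.4 × 10^-2
Solving the quadratic: x = (−Ka1 + √(Ka1² + 4·Ka1·C₀))/2 = 2.52 × 10^-2 M
pH = −log(2.52 × 10^-2) = 1.60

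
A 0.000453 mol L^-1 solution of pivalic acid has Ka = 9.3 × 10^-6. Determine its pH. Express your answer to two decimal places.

pH = 4.22

(CH3)3CCOOH ⇌ (CH3)3CCOO- + H+
From the ICE table, Ka = x²/(0.000453 − x) = 9.3 × 10^-6.
Here C₀/Ka ≈ 48.7, so the small-x approximation fails. Use the quadratic:
x = [−9.3e-06 + √(9.3e-06² + 1.69e-08)]/2 = 6.04 × 10^-5 M
pH = −log[H+] = −log(6.04 × 10^-5) = 4.22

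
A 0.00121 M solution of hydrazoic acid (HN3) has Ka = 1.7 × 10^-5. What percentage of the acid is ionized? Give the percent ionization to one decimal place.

HN3 ⇌ N3- + H+; let x = [H+] at equilibrium.
Solve x² + 1.7e-05x − 2.06e-08 = 0 → x = 1.35 × 10^-4 M
Fraction ionized = 1.35 × 10^-4 / 0.00121 = 0.1116 → 11.2%

11.2%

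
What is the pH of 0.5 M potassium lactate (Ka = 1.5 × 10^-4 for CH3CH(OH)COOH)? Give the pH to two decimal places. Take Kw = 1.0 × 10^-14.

CH3CH(OH)COO- is the conjugate base of the weak acid CH3CH(OH)COOH.
Kb = Kw/Ka = 1.0×10^-14 / 1.5 × 10^-4 = 6.67 × 10^-11
From the ICE table, Kb = x²/(0.5 − x) = 6.67 × 10^-11.
Since Kb ≪ C₀, x ≈ √(Kb·C₀) = 5.77 × 10^-6 M.
pOH = −log(5.77 × 10^-6) = 5.24; pH = 14.00 − 5.24 = 8.76

pH = 8.76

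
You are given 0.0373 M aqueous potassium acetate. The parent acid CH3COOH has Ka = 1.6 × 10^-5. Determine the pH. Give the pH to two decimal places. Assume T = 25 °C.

CH3COO- is the conjugate base of the weak acid CH3COOH.
Kb = Kw/Ka = 1.0×10^-14 / 1.6 × 10^-5 = 6.25 × 10^-10
From the ICE table, Kb = [OH-]²/(0.0373 − [OH-]) = 6.25 × 10^-10.
Since Kb ≪ C₀, [OH-] ≈ √(Kb·C₀) = 4.83 × 10^-6 M.
([OH-]/C₀ = 0.013% < 5%, so the approximation holds.)
pOH = 5.32, so pH = 14.00 − pOH = 8.68

pH = 8.68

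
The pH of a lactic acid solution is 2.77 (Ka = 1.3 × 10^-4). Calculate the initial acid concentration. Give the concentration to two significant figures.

C₀ = 2.4 × 10^-2 M

[H+] = 10^(-2.77) = 1.70 × 10^-3 M = x
Ka = x²/(C₀ − x) ⇒ C₀ = x + x²/Ka
C₀ = 1.70 × 10^-3 + (1.70 × 10^-3)²/(1.3 × 10^-4) = 2.39 × 10^-2 M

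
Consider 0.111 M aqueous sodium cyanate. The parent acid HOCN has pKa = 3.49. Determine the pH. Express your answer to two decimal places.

OCN- is the conjugate base of the weak acid HOCN.
Ka = 10^(−3.49) = 3.24 × 10^-4
Kb = Kw/Ka = 1.0×10^-14 / 3.24 × 10^-4 = 3.09 × 10^-11
Kb = x²/(0.111 − x) = 3.09 × 10^-11
Since Kb ≪ C₀, x ≈ √(Kb·C₀) = 1.85 × 10^-6 M.
pOH = −log(1.85 × 10^-6) = 5.73; pH = 14.00 − 5.73 = 8.27

pH = 8.27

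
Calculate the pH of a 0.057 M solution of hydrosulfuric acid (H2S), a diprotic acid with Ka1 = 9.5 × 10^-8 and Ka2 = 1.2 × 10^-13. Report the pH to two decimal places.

pH = 4.13

Ka1 ≫ Ka2, so treat the first dissociation as the only significant source of H+.
Ka1 = x²/(0.057 − x) = 9.5 × 10^-8
x ≈ √(9.5 × 10^-8 × 0.057) = 7.36 × 10^-5 M
pH = −log(7.36 × 10^-5) = 4.13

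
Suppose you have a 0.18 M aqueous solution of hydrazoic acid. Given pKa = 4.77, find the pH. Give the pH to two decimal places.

HN3 ⇌ N3- + H+
Ka = 10^(−4.77) = 1.70 × 10^-5
From the ICE table, Ka = [H+]²/(0.18 − [H+]) = 1.70 × 10^-5.
Neglecting [H+] in the denominator: [H+] = √(1.70 × 10^-5 × 0.18) = 1.75 × 10^-3 M
pH = −log(1.75 × 10^-3) = 2.76

pH = 2.76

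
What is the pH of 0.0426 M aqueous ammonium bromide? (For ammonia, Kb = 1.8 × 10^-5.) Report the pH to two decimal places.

NH4+ is the conjugate acid of the weak base NH3.
Ka = Kw/Kb = 1.0×10^-14 / 1.8 × 10^-5 = 5.56 × 10^-10
From the ICE table, Ka = [H+]²/(0.0426 − [H+]) = 5.56 × 10^-10.
Since Ka ≪ C₀, [H+] ≈ √(Ka·C₀) = 4.87 × 10^-6 M.
([H+]/C₀ = 0.011% < 5%, so the approximation holds.)
pH = −log(4.87 × 10^-6) = 5.31

pH = 5.31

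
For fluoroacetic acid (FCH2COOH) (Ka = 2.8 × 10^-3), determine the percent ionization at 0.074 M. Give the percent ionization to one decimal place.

FCH2COOH ⇌ FCH2COO- + H+; let x = [H+] at equilibrium.
Solve x² + 0.0028x − 0.000207 = 0 → x = 1.31 × 10^-2 M
Fraction ionized = 1.31 × 10^-2 / 0.074 = 0.1770 → 17.7%

17.7%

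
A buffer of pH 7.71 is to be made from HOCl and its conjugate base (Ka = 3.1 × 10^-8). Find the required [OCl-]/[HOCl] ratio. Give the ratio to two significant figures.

pKa = -log(3.1 × 10^-8) = 7.509
pH = pKa + log(r) ⇒ log(r) = 7.71 − 7.509 = +0.201
r = [OCl-]/[HOCl] = 10^(+0.201) = 1.59

ratio = 1.6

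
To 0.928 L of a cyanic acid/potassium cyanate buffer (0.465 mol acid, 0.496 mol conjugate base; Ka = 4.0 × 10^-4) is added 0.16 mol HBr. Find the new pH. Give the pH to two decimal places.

Added H+ converts OCN- to HOCN: HOCN → 0.625 mol, OCN- → 0.336 mol.
pKa = −log(4.0 × 10^-4) = 3.398
Henderson–Hasselbalch with mole ratio 0.336/0.625: pH = 3.398 + (-0.270)

pH = 3.13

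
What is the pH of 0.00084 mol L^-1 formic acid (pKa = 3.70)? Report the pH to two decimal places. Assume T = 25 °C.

pH = 3.49

HCOOH ⇌ HCOO- + H+
Ka = 10^(−3.70) = 2.00 × 10^-4
Ka = x²/(0.00084 − x) = 2.00 × 10^-4
Here C₀/Ka ≈ 4.2, so the small-x approximation fails. Use the quadratic:
x = [−0.0002 + √(0.0002² + 6.72e-07)]/2 = 3.22 × 10^-4 M
pH = −log[H+] = −log(3.22 × 10^-4) = 3.49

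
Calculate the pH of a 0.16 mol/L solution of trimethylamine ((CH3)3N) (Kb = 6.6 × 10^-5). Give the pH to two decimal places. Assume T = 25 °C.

pH = 11.51

(CH3)3N + H2O ⇌ (CH3)3NH+ + OH-
Let x = [OH-] at equilibrium. Kb = x²/(0.16 − x).
Assume x ≪ 0.16: x ≈ √(6.6 × 10^-5 × 0.16) = 3.25 × 10^-3 M
Check: 2% ionized — well under 5%, approximation valid.
pOH = −log(3.25 × 10^-3) = 2.49; pH = 14.00 − 2.49 = 11.51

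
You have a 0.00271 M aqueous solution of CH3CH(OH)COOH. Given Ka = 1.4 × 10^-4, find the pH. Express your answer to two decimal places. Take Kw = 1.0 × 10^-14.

pH = 3.26

CH3CH(OH)COOH ⇌ CH3CH(OH)COO- + H+
Let x = [H+] at equilibrium. Ka = x²/(0.00271 − x).
Here C₀/Ka ≈ 19.4, so the small-x approximation fails. Use the quadratic:
x = (−Ka + √(Ka² + 4·Ka·C₀))/2 = 5.50 × 10^-4 M
pH = −log[H+] = −log(5.50 × 10^-4) = 3.26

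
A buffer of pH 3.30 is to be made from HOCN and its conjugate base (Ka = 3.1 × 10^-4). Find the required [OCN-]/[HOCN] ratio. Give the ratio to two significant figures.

pKa = -log(3.1 × 10^-4) = 3.509
pH = pKa + log(r) ⇒ log(r) = 3.30 − 3.509 = -0.209
r = [OCN-]/[HOCN] = 10^(-0.209) = 0.618

ratio = 0.62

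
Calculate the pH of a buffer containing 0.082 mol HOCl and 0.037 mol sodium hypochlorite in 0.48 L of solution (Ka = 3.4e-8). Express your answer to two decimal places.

pKa = −log(3.4 × 10^-8) = 7.469
Using pH = pKa + log([base]/[acid]) with [base]/[acid] = 0.037/0.082:
pH = 7.469 + (-0.346) = 7.12

pH = 7.12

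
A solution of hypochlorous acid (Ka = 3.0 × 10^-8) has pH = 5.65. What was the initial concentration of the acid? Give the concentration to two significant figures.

[H+] = 10^(-5.65) = 2.24 × 10^-6 M = x
Ka = x²/(C₀ − x) ⇒ C₀ = x + x²/Ka
C₀ = 2.24 × 10^-6 + (2.24 × 10^-6)²/(3.0 × 10^-8) = 1.69 × 10^-4 M

C₀ = 1.7 × 10^-4 M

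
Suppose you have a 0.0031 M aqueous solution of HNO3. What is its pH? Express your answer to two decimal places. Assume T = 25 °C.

HNO3 is a strong acid and dissociates completely, so [H+] = 0.0031 M.
pH = -log(0.0031) = 2.51

pH = 2.51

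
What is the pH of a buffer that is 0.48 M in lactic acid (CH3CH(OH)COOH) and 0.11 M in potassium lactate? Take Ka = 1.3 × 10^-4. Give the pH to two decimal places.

pH = 3.25

pKa = −log(1.3 × 10^-4) = 3.886
Using pH = pKa + log([base]/[acid]) with [base]/[acid] = 0.11/0.48:
pH = 3.886 + (-0.640) = 3.25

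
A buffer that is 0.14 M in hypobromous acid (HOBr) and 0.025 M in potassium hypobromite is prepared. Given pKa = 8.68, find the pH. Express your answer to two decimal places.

Henderson–Hasselbalch: pH = pKa + log([OBr-]/[HOBr]) = 8.68 + log(0.025/0.14)
pH = 8.68 + (-0.748) = 7.93

pH = 7.93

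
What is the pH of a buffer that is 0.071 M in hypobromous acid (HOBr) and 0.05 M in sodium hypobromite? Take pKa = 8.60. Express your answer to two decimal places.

pH = 8.45

Henderson–Hasselbalch: pH = pKa + log([OBr-]/[HOBr]) = 8.60 + log(0.05/0.071)
pH = 8.60 + (-0.152) = 8.45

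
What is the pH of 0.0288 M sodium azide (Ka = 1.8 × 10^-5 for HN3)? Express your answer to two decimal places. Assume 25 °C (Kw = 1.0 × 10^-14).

pH = 8.60

N3- is the conjugate base of the weak acid HN3.
Kb = Kw/Ka = 1.0×10^-14 / 1.8 × 10^-5 = 5.56 × 10^-10
Let x = [OH-] at equilibrium. Kb = x²/(0.0288 − x).
Neglecting x in the denominator: x = √(5.56 × 10^-10 × 0.0288) = 4.00 × 10^-6 M
Check: 0.014% ionized — well under 5%, approximation valid.
pOH = −log(4.00 × 10^-6) = 5.40; pH = 14.00 − 5.40 = 8.60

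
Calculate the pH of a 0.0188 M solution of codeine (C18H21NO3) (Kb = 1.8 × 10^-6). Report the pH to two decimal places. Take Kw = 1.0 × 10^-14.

C18H21NO3 + H2O ⇌ C18H22NO3+ + OH-
From the ICE table, Kb = x²/(0.0188 − x) = 1.8 × 10^-6.
Neglecting x in the denominator: x = √(1.8 × 10^-6 × 0.0188) = 1.84 × 10^-4 M
(x/C₀ = 0.98% < 5%, so the approximation holds.)
pOH = −log(1.84 × 10^-4) = 3.74; pH = 14.00 − 3.74 = 10.26

pH = 10.26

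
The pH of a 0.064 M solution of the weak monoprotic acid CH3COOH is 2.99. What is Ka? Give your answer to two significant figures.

Ka = 1.7 × 10^-5

[H+] = 10^(-2.99) = 1.02 × 10^-3 M
At equilibrium [HA] = 0.064 − 1.02 × 10^-3 = 6.30 × 10^-2 M
Ka = [H+][A-]/[HA] = (1.02 × 10^-3)² / 6.30 × 10^-2 = 1.7 × 10^-5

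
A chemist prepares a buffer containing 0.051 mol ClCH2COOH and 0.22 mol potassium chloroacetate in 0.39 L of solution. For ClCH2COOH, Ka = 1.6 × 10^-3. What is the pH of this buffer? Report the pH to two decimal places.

pKa = −log(1.6 × 10^-3) = 2.796
pH = pKa + log([A⁻]/[HA]) = 2.796 + log(0.22/0.051)
pH = 2.796 + (+0.635) = 3.43

pH = 3.43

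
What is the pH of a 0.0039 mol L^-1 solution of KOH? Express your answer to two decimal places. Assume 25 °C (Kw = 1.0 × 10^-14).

KOH is a strong base; [OH-] = 0.0039 M.
pOH = -log(0.0039) = 2.41
pH = 14.00 - 2.41 = 11.59

pH = 11.59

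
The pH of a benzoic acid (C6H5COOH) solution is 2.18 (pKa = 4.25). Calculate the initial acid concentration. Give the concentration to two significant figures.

[H+] = 10^(-2.18) = 6.61 × 10^-3 M = x
Ka = 10^(−4.25) = 5.62 × 10^-5
Ka = x²/(C₀ − x) ⇒ C₀ = x + x²/Ka
C₀ = 6.61 × 10^-3 + (6.61 × 10^-3)²/(5.62 × 10^-5) = 7.84 × 10^-1 M

C₀ = 7.8 × 10^-1 M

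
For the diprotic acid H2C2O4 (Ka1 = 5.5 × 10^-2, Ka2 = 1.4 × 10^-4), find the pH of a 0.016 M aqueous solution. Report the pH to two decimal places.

Ka1 ≫ Ka2, so treat the first dissociation as the only significant source of H+.
Ka1 = x²/(0.016 − x) = 5.5 × 10^-2
Solving the quadratic: x = (−Ka1 + √(Ka1² + 4·Ka1·C₀))/2 = 1.30 × 10^-2 M
pH = −log(1.30 × 10^-2) = 1.89

pH = 1.89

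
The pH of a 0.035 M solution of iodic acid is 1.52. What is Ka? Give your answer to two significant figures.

[H+] = 10^(-1.52) = 3.02 × 10^-2 M
At equilibrium [HA] = 0.035 − 3.02 × 10^-2 = 4.80 × 10^-3 M
Ka = [H+][A-]/[HA] = (3.02 × 10^-2)² / 4.80 × 10^-3 = 1.9 × 10^-1

Ka = 1.9 × 10^-1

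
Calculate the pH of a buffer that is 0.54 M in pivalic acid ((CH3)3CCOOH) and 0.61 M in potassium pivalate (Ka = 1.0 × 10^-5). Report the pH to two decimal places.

pH = 5.05

pKa = −log(1.0 × 10^-5) = 5.000
Using pH = pKa + log([base]/[acid]) with [base]/[acid] = 0.61/0.54:
pH = 5.000 + (+0.053) = 5.05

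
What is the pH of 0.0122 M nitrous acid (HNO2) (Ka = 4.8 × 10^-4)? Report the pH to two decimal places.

HNO2 ⇌ NO2- + H+
From the ICE table, Ka = x²/(0.0122 − x) = 4.8 × 10^-4.
Here C₀/Ka ≈ 25.4, so the small-x approximation fails. Use the quadratic:
x = (−Ka + √(Ka² + 4·Ka·C₀))/2 = 2.19 × 10^-3 M
pH = −log[H+] = −log(2.19 × 10^-3) = 2.66

pH = 2.66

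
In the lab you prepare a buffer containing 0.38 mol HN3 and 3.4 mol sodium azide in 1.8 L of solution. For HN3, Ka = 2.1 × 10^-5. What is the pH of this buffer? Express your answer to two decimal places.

pKa = −log(2.1 × 10^-5) = 4.678
pH = pKa + log([A⁻]/[HA]) = 4.678 + log(3.4/0.38)
pH = 4.678 + (+0.952) = 5.63

pH = 5.63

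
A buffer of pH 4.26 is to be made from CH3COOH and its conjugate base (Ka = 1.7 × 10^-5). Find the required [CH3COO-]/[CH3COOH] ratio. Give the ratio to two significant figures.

ratio = 0.31

pKa = -log(1.7 × 10^-5) = 4.770
pH = pKa + log(r) ⇒ log(r) = 4.26 − 4.770 = -0.510
r = [CH3COO-]/[CH3COOH] = 10^(-0.510) = 0.309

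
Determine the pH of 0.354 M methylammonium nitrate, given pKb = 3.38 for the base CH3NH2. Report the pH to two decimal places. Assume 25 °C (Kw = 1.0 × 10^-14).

CH3NH3+ is the conjugate acid of the weak base CH3NH2.
Kb = 10^(−3.38) = 4.17 × 10^-4
Ka = Kw/Kb = 1.0×10^-14 / 4.17 × 10^-4 = 2.40 × 10^-11
Let x = [H+] at equilibrium. Ka = x²/(0.354 − x).
Assume x ≪ 0.354: x ≈ √(2.40 × 10^-11 × 0.354) = 2.91 × 10^-6 M
pH = −log[H+] = −log(2.91 × 10^-6) = 5.54

pH = 5.54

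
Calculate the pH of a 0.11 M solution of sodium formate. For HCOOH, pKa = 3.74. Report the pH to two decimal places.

HCOO- is the conjugate base of the weak acid HCOOH.
Ka = 10^(−3.74) = 1.82 × 10^-4
Kb = Kw/Ka = 1.0×10^-14 / 1.82 × 10^-4 = 5.49 × 10^-11
From the ICE table, Kb = [OH-]²/(0.11 − [OH-]) = 5.49 × 10^-11.
Neglecting [OH-] in the denominator: [OH-] = √(5.49 × 10^-11 × 0.11) = 2.46 × 10^-6 M
pOH = 5.61, so pH = 14.00 − pOH = 8.39

pH = 8.39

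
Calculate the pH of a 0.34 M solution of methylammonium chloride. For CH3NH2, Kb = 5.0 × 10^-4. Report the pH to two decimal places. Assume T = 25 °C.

pH = 5.58

CH3NH3+ is the conjugate acid of the weak base CH3NH2.
Ka = Kw/Kb = 1.0×10^-14 / 5.0 × 10^-4 = 2.00 × 10^-11
Let x = [H+] at equilibrium. Ka = x²/(0.34 − x).
Assume x ≪ 0.34: x ≈ √(2.00 × 10^-11 × 0.34) = 2.61 × 10^-6 M
Check: 0.00077% ionized — well under 5%, approximation valid.
pH = −log(2.61 × 10^-6) = 5.58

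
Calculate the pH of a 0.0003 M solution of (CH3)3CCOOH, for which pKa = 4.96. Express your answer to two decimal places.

pH = 4.28

(CH3)3CCOOH ⇌ (CH3)3CCOO- + H+
Ka = 10^(−4.96) = 1.10 × 10^-5
Ka = x²/(0.0003 − x) = 1.10 × 10^-5
x is not negligible relative to C₀; solve x² + 1.1e-05·x − 3.3e-09 = 0.
x = [−1.1e-05 + √(1.1e-05² + 1.32e-08)]/2 = 5.22 × 10^-5 M
pH = −log[H+] = −log(5.22 × 10^-5) = 4.28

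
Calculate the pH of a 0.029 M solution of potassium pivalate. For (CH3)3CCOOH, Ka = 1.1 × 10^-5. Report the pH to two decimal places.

(CH3)3CCOO- is the conjugate base of the weak acid (CH3)3CCOOH.
Kb = Kw/Ka = 1.0×10^-14 / 1.1 × 10^-5 = 9.09 × 10^-10
From the ICE table, Kb = x²/(0.029 − x) = 9.09 × 10^-10.
Neglecting x in the denominator: x = √(9.09 × 10^-10 × 0.029) = 5.13 × 10^-6 M
(x/C₀ = 0.018% < 5%, so the approximation holds.)
pOH = −log(5.13 × 10^-6) = 5.29; pH = 14.00 − 5.29 = 8.71

pH = 8.71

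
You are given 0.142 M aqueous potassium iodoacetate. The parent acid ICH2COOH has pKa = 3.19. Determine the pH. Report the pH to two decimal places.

ICH2COO- is the conjugate base of the weak acid ICH2COOH.
Ka = 10^(−3.19) = 6.46 × 10^-4
Kb = Kw/Ka = 1.0×10^-14 / 6.46 × 10^-4 = 1.55 × 10^-11
From the ICE table, Kb = [OH-]²/(0.142 − [OH-]) = 1.55 × 10^-11.
Since Kb ≪ C₀, [OH-] ≈ √(Kb·C₀) = 1.48 × 10^-6 M.
Check: 0.001% ionized — well under 5%, approximation valid.
pOH = 5.83, so pH = 14.00 − pOH = 8.17

pH = 8.17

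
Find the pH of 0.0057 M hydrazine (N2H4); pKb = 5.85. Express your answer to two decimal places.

pH = 9.95

N2H4 + H2O ⇌ N2H5+ + OH-
Kb = 10^(−5.85) = 1.41 × 10^-6
Kb = [OH-]²/(0.0057 − [OH-]) = 1.41 × 10^-6
Since Kb ≪ C₀, [OH-] ≈ √(Kb·C₀) = 8.96 × 10^-5 M.
Check: 1.6% ionized — well under 5%, approximation valid.
pOH = 4.05, so pH = 14.00 − pOH = 9.95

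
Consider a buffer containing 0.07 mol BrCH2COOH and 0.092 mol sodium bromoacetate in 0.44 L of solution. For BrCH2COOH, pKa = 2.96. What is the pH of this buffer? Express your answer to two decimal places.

pH = 3.08

pH = pKa + log([A⁻]/[HA]) = 2.96 + log(0.092/0.07)
pH = 2.96 + (+0.119) = 3.08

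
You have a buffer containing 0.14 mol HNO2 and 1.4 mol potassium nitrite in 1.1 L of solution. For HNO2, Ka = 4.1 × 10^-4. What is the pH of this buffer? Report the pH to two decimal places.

pH = 4.39

pKa = −log(4.1 × 10^-4) = 3.387
pH = pKa + log([A⁻]/[HA]) = 3.387 + log(1.4/0.14)
pH = 3.387 + (+1.000) = 4.39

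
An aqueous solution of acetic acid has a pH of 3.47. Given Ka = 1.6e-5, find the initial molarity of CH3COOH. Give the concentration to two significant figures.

[H+] = 10^(-3.47) = 3.39 × 10^-4 M = x
Ka = x²/(C₀ − x) ⇒ C₀ = x + x²/Ka
C₀ = 3.39 × 10^-4 + (3.39 × 10^-4)²/(1.6 × 10^-5) = 7.52 × 10^-3 M

C₀ = 7.5 × 10^-3 M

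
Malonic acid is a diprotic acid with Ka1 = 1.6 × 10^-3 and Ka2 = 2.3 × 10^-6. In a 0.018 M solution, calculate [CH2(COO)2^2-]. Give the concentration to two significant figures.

2.3 × 10^-6 M

First ionization gives [H+] ≈ [CH2(COOH)COO-] = 4.63 × 10^-3 M.
Second step: Ka2 = [H+][CH2(COO)2^2-]/[CH2(COOH)COO-] ≈ [CH2(COO)2^2-] (since [H+] ≈ [CH2(COOH)COO-]).
So [CH2(COO)2^2-] ≈ Ka2.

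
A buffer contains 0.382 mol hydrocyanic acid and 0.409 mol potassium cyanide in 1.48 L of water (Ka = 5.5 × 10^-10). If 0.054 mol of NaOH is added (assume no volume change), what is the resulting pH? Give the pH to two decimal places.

After neutralization: n(HCN) = 0.328 mol, n(CN-) = 0.463 mol.
pKa = −log(5.5 × 10^-10) = 9.260
Henderson–Hasselbalch with mole ratio 0.463/0.328: pH = 9.260 + (+0.150)

pH = 9.41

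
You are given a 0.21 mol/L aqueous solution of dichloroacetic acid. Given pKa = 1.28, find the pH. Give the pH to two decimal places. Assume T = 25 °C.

pH = 1.09

Cl2CHCOOH ⇌ Cl2CHCOO- + H+
Ka = 10^(−1.28) = 5.25 × 10^-2
Let x = [H+] at equilibrium. Ka = x²/(0.21 − x).
Here C₀/Ka ≈ 4, so the small-x approximation fails. Use the quadratic:
x = [−0.0525 + √(0.0525² + 0.0441)]/2 = 8.20 × 10^-2 M
pH = −log(8.20 × 10^-2) = 1.09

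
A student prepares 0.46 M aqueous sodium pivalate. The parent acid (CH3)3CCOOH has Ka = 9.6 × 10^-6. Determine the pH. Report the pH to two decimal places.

pH = 9.34

(CH3)3CCOO- is the conjugate base of the weak acid (CH3)3CCOOH.
Kb = Kw/Ka = 1.0×10^-14 / 9.6 × 10^-6 = 1.04 × 10^-9
Kb = x²/(0.46 − x) = 1.04 × 10^-9
Since Kb ≪ C₀, x ≈ √(Kb·C₀) = 2.19 × 10^-5 M.
Check: 0.0048% ionized — well under 5%, approximation valid.
pOH = −log(2.19 × 10^-5) = 4.66; pH = 14.00 − 4.66 = 9.34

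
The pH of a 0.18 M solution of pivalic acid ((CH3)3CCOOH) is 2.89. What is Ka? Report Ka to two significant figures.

Ka = 9.3 × 10^-6

[H+] = 10^(-2.89) = 1.29 × 10^-3 M
At equilibrium [HA] = 0.18 − 1.29 × 10^-3 = 1.79 × 10^-1 M
Ka = [H+][A-]/[HA] = (1.29 × 10^-3)² / 1.79 × 10^-1 = 9.3 × 10^-6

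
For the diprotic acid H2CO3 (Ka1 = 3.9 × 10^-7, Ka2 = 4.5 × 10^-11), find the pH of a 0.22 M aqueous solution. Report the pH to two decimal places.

Ka1 ≫ Ka2, so treat the first dissociation as the only significant source of H+.
Ka1 = x²/(0.22 − x) = 3.9 × 10^-7
x ≈ √(3.9 × 10^-7 × 0.22) = 2.93 × 10^-4 M
pH = −log(2.93 × 10^-4) = 3.53

pH = 3.53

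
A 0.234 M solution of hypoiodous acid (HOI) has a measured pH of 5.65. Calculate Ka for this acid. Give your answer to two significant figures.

Ka = 2.1 × 10^-11

[H+] = 10^(-5.65) = 2.24 × 10^-6 M
At equilibrium [HA] = 0.234 − 2.24 × 10^-6 = 2.34 × 10^-1 M
Ka = [H+][A-]/[HA] = (2.24 × 10^-6)² / 2.34 × 10^-1 = 2.1 × 10^-11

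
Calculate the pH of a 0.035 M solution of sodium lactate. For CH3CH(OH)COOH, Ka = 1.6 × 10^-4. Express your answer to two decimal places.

pH = 8.17

CH3CH(OH)COO- is the conjugate base of the weak acid CH3CH(OH)COOH.
Kb = Kw/Ka = 1.0×10^-14 / 1.6 × 10^-4 = 6.25 × 10^-11
Kb = x²/(0.035 − x) = 6.25 × 10^-11
Since Kb ≪ C₀, x ≈ √(Kb·C₀) = 1.48 × 10^-6 M.
pOH = 5.83, so pH = 14.00 − pOH = 8.17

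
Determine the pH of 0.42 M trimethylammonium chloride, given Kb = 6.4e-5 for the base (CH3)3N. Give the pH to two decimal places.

(CH3)3NH+ is the conjugate acid of the weak base (CH3)3N.
Ka = Kw/Kb = 1.0×10^-14 / 6.4 × 10^-5 = 1.56 × 10^-10
From the ICE table, Ka = [H+]²/(0.42 − [H+]) = 1.56 × 10^-10.
Assume [H+] ≪ 0.42: [H+] ≈ √(1.56 × 10^-10 × 0.42) = 8.09 × 10^-6 M
pH = −log(8.09 × 10^-6) = 5.09

pH = 5.09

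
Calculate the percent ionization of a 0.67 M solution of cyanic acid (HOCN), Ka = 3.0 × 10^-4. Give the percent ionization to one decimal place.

2.1%

HOCN ⇌ OCN- + H+; let x = [H+] at equilibrium.
x ≈ √(Ka·C₀) = √(3.0 × 10^-4 × 0.67) = 1.42 × 10^-2 M
% ionization = x/C₀ × 100% = 1.42 × 10^-2/0.67 × 100% = 2.1%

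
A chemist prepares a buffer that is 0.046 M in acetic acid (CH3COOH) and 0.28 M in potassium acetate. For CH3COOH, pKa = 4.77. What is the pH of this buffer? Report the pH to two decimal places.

pH = 5.55

Henderson–Hasselbalch: pH = pKa + log([CH3COO-]/[CH3COOH]) = 4.77 + log(0.28/0.046)
pH = 4.77 + (+0.784) = 5.55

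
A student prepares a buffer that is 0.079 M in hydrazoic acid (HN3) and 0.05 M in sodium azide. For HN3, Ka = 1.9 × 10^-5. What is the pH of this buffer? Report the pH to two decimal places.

pKa = −log(1.9 × 10^-5) = 4.721
Using pH = pKa + log([base]/[acid]) with [base]/[acid] = 0.05/0.079:
pH = 4.721 + (-0.199) = 4.52

pH = 4.52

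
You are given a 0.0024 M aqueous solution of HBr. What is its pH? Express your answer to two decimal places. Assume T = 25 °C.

pH = 2.62

HBr is a strong acid and dissociates completely, so [H+] = 0.0024 M.
pH = -log(0.0024) = 2.62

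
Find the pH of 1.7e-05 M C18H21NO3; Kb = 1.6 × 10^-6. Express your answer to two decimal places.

pH = 8.65

C18H21NO3 + H2O ⇌ C18H22NO3+ + OH-
From the ICE table, Kb = [OH-]²/(1.7e-05 − [OH-]) = 1.6 × 10^-6.
The 5% rule fails; solving [OH-]² + Kb·[OH-] − Kb·C₀ = 0 exactly:
[OH-] = [−1.6e-06 + √(1.6e-06² + 1.09e-10)]/2 = 4.48 × 10^-6 M
pOH = −log(4.48 × 10^-6) = 5.35; pH = 14.00 − 5.35 = 8.65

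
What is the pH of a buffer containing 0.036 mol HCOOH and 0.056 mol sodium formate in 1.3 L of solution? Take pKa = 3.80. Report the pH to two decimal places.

Henderson–Hasselbalch: pH = pKa + log([HCOO-]/[HCOOH]) = 3.80 + log(0.056/0.036)
pH = 3.80 + (+0.192) = 3.99

pH = 3.99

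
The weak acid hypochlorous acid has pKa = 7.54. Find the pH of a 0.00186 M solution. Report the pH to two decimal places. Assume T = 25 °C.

HOCl ⇌ OCl- + H+
Ka = 10^(−7.54) = 2.88 × 10^-8
From the ICE table, Ka = x²/(0.00186 − x) = 2.88 × 10^-8.
Since Ka ≪ C₀, x ≈ √(Ka·C₀) = 7.32 × 10^-6 M.
(x/C₀ = 0.39% < 5%, so the approximation holds.)
pH = −log[H+] = −log(7.32 × 10^-6) = 5.14

pH = 5.14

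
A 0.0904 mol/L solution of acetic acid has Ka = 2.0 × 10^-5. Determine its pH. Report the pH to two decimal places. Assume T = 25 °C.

pH = 2.87

CH3COOH ⇌ CH3COO- + H+
Ka = [H+]²/(0.0904 − [H+]) = 2.0 × 10^-5
Assume [H+] ≪ 0.0904: [H+] ≈ √(2.0 × 10^-5 × 0.0904) = 1.34 × 10^-3 M
Check: 1.5% ionized — well under 5%, approximation valid.
pH = −log(1.34 × 10^-3) = 2.87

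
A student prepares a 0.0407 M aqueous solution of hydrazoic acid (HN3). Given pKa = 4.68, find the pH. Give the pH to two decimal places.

HN3 ⇌ N3- + H+
Ka = 10^(−4.68) = 2.09 × 10^-5
From the ICE table, Ka = [H+]²/(0.0407 − [H+]) = 2.09 × 10^-5.
Assume [H+] ≪ 0.0407: [H+] ≈ √(2.09 × 10^-5 × 0.0407) = 9.22 × 10^-4 M
([H+]/C₀ = 2.3% < 5%, so the approximation holds.)
pH = −log[H+] = −log(9.22 × 10^-4) = 3.04

pH = 3.04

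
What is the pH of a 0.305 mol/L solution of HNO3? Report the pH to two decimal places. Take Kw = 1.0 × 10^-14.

pH = 0.52

HNO3 is a strong acid and dissociates completely, so [H+] = 0.305 M.
pH = -log(0.305) = 0.52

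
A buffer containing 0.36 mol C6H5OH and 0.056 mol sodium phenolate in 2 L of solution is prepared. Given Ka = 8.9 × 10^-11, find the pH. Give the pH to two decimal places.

pKa = −log(8.9 × 10^-11) = 10.051
Henderson–Hasselbalch: pH = pKa + log([C6H5O-]/[C6H5OH]) = 10.051 + log(0.056/0.36)
pH = 10.051 + (-0.808) = 9.24

pH = 9.24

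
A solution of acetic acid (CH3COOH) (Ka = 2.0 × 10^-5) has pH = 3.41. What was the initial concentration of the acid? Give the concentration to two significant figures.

[H+] = 10^(-3.41) = 3.89 × 10^-4 M = x
Ka = x²/(C₀ − x) ⇒ C₀ = x + x²/Ka
C₀ = 3.89 × 10^-4 + (3.89 × 10^-4)²/(2.0 × 10^-5) = 7.96 × 10^-3 M

C₀ = 8.0 × 10^-3 M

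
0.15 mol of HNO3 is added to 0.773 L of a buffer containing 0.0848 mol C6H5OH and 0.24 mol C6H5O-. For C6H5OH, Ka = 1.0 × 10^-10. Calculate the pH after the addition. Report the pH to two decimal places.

pH = 9.58

After neutralization: n(C6H5OH) = 0.235 mol, n(C6H5O-) = 0.09 mol.
pKa = −log(1.0 × 10^-10) = 10.000
pH = pKa + log([A⁻]/[HA]) = 10.000 + log(0.09/0.235) = 10.000 -0.417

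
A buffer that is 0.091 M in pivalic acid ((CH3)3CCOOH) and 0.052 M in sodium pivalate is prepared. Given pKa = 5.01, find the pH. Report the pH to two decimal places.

pH = pKa + log([A⁻]/[HA]) = 5.01 + log(0.052/0.091)
pH = 5.01 + (-0.243) = 4.77

pH = 4.77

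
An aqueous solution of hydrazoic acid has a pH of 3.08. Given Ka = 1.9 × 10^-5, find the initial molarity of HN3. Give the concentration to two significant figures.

[H+] = 10^(-3.08) = 8.32 × 10^-4 M = x
Ka = x²/(C₀ − x) ⇒ C₀ = x + x²/Ka
C₀ = 8.32 × 10^-4 + (8.32 × 10^-4)²/(1.9 × 10^-5) = 3.73 × 10^-2 M

C₀ = 3.7 × 10^-2 M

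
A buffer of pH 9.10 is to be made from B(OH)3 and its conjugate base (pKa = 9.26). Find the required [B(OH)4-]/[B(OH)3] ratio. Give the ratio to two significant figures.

pH = pKa + log(r) ⇒ log(r) = 9.10 − 9.26 = -0.16
r = [B(OH)4-]/[B(OH)3] = 10^(-0.16) = 0.692

ratio = 0.69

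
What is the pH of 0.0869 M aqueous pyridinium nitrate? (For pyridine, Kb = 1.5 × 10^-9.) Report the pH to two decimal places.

pH = 3.12

C5H5NH+ is the conjugate acid of the weak base C5H5N.
Ka = Kw/Kb = 1.0×10^-14 / 1.5 × 10^-9 = 6.67 × 10^-6
Let x = [H+] at equilibrium. Ka = x²/(0.0869 − x).
Neglecting x in the denominator: x = √(6.67 × 10^-6 × 0.0869) = 7.61 × 10^-4 M
pH = −log[H+] = −log(7.61 × 10^-4) = 3.12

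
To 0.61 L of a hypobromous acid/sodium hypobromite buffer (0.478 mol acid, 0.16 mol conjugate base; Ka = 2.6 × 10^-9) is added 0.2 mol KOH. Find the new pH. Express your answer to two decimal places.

pH = 8.70

After neutralization: n(HOBr) = 0.278 mol, n(OBr-) = 0.36 mol.
pKa = −log(2.6 × 10^-9) = 8.585
pH = pKa + log([A⁻]/[HA]) = 8.585 + log(0.36/0.278) = 8.585 +0.112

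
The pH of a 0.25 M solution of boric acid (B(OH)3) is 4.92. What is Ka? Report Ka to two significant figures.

Ka = 5.8 × 10^-10

[H+] = 10^(-4.92) = 1.20 × 10^-5 M
At equilibrium [HA] = 0.25 − 1.20 × 10^-5 = 2.50 × 10^-1 M
Ka = [H+][A-]/[HA] = (1.20 × 10^-5)² / 2.50 × 10^-1 = 5.8 × 10^-10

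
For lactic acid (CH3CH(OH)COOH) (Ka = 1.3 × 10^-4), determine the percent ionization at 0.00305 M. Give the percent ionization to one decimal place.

CH3CH(OH)COOH ⇌ CH3CH(OH)COO- + H+; let x = [H+] at equilibrium.
Solve x² + 0.00013x − 3.96e-07 = 0 → x = 5.68 × 10^-4 M
Fraction ionized = 5.68 × 10^-4 / 0.00305 = 0.1862 → 18.6%

18.6%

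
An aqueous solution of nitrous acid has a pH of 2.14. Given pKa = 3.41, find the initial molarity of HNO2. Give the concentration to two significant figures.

C₀ = 1.4 × 10^-1 M

[H+] = 10^(-2.14) = 7.24 × 10^-3 M = x
Ka = 10^(−3.41) = 3.89 × 10^-4
Ka = x²/(C₀ − x) ⇒ C₀ = x + x²/Ka
C₀ = 7.24 × 10^-3 + (7.24 × 10^-3)²/(3.89 × 10^-4) = 1.42 × 10^-1 M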